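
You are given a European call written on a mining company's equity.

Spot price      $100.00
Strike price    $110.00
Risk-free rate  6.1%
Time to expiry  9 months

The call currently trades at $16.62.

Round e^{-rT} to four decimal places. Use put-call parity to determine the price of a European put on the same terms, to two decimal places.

exp(−rT) = exp(−0.061·0.75) = 0.9553
Put-call parity: C − P = S − K·e^(−rT) = 100 − 110·0.9553 = 100 − 105.0830 = -5.0830
P = C − (C − P) = 16.62 − (-5.0830) = 21.7030

$21.70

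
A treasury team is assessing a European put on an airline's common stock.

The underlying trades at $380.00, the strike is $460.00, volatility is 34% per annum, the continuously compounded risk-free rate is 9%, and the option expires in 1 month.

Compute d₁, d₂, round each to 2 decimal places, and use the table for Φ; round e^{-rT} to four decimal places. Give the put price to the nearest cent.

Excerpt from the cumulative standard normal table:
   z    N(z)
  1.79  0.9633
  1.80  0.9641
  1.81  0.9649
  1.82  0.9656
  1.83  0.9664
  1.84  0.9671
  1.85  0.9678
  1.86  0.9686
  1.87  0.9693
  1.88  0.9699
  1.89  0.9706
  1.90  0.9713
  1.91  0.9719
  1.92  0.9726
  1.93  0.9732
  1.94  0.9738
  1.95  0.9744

$77.11

σ√T = 0.34·√0.08333 = 0.0981
d₁ = [ln(380/460) + (0.09 + 0.34²/2)·0.08333] / 0.0981 = [-0.1911 + 0.0123] / 0.0981 = -1.8211 → -1.82
d₂ = d₁ − σ√T = -1.8211 − 0.0981 = -1.9192 → -1.92
e^(−rT) = e^(−0.09·0.08333) = 0.9925
P = 460·0.9925·N(1.92) − 380·N(1.82) = 460·0.9925·0.9726 − 380·0.9656 = 444.0405 − 366.9280 = 77.1125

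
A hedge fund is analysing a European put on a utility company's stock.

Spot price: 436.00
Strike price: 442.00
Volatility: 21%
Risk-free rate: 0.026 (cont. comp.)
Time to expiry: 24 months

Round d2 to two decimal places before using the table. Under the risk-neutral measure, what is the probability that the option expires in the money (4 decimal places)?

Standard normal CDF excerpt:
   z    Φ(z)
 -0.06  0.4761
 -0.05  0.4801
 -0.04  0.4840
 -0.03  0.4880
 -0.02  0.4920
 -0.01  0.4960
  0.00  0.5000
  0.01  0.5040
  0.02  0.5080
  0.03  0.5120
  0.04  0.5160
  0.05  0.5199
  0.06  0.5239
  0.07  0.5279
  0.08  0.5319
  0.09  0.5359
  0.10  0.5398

0.5080

σ√T = 0.21 × 1.4142 = 0.2970
d₁ = [ln(436/442) + (0.026 + ½·0.21²)·2] / (σ√T) = (-0.0137 + 0.0961) / 0.2970 = 0.2776 → 0.28
d₂ = 0.2776 − 0.2970 = -0.0194 → -0.02
Risk-neutral Pr[S_T < K] = N(−d₂) = N(0.02) = 0.5080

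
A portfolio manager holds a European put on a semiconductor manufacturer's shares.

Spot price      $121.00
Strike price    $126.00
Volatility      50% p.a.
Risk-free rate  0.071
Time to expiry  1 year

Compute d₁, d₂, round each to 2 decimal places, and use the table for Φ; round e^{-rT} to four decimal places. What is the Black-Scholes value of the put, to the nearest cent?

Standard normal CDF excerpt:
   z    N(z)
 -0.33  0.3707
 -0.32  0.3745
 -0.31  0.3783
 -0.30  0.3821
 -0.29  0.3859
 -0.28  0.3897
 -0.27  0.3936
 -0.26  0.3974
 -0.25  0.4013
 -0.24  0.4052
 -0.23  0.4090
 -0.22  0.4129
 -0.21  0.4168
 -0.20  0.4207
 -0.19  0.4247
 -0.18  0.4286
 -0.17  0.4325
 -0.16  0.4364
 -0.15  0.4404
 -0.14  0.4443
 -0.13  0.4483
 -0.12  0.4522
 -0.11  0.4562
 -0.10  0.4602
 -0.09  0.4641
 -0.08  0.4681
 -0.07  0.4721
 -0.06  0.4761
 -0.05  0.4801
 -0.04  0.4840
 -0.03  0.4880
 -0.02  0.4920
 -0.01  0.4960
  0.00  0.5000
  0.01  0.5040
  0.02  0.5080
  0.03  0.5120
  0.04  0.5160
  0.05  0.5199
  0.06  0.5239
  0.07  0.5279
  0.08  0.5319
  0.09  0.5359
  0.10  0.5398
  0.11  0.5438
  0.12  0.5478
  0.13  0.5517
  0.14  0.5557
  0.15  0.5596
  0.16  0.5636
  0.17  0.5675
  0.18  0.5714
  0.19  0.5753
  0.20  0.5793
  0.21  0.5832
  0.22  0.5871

$21.75

σ√T = 0.5·√1 = 0.5000
d₁ = [ln(121/126) + (0.071 + 0.5²/2)·1] / 0.5000 = [-0.0405 + 0.1960] / 0.5000 = 0.3110 which rounds to 0.31
d₂ = d₁ − σ√T = 0.3110 − 0.5000 = -0.1890 which rounds to -0.19
exp(−rT) = exp(−0.071·1) = 0.9315
P = 126·0.9315·N(0.19) − 121·N(-0.31) = 126·0.9315·0.5753 − 121·0.3783 = 67.5224 − 45.7743 = 21.7481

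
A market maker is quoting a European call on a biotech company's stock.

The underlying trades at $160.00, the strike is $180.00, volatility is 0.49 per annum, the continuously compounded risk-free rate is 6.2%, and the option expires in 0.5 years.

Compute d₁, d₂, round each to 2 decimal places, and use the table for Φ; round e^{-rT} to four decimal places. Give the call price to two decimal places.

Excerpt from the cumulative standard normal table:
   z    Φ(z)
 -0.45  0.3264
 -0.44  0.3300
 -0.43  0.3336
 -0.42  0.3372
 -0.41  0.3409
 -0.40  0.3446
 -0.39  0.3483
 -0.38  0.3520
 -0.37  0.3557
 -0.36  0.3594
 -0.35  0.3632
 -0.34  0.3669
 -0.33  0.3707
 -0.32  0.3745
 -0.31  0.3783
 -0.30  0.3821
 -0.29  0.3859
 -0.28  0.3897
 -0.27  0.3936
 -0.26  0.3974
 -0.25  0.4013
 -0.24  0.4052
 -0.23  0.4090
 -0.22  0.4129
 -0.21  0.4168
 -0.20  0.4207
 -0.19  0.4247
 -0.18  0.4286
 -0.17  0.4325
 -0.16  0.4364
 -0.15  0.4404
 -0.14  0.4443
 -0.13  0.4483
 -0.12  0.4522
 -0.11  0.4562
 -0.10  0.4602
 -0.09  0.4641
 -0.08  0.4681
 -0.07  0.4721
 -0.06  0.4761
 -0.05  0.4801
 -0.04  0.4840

$16.05

T = 0.5;  σ√T = 0.3465
d₁ = [ln(160/180) + (0.062 + 0.49²/2)·0.5] / 0.3465 = [-0.1178 + 0.0910] / 0.3465 = -0.0772 which rounds to -0.08
d₂ = d₁ − σ√T = -0.0772 − 0.3465 = -0.4237 which rounds to -0.42
e^(−rT) = e^(−0.062·0.5) = 0.9695
N(d₁) = N(-0.08) = 0.4681;  N(d₂) = N(-0.42) = 0.3372
C = 160·0.4681 − 180·0.9695·0.3372 = 74.8960 − 58.8448 = 16.0512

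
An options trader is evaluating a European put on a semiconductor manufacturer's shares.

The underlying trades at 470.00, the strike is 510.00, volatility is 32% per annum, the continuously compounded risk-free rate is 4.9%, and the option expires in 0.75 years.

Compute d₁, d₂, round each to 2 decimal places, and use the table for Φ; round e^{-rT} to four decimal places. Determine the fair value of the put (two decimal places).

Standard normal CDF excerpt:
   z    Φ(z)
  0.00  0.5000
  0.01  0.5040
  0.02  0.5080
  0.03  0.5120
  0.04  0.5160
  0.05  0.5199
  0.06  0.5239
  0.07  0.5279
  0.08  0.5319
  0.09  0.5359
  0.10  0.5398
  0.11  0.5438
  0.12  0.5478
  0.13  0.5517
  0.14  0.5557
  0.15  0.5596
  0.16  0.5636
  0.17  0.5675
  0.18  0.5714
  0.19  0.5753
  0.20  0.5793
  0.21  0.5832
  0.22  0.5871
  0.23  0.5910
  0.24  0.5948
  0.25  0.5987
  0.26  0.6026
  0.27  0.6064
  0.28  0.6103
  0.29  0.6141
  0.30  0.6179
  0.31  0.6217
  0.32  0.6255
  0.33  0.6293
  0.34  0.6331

σ√T = 0.32·√0.75 = 0.2771
d₁ = [ln(470/510) + (0.049 + ½·0.32²)·0.75] / (σ√T) = (-0.0817 + 0.0752) / 0.2771 = -0.0236 ⇒ -0.02
d₂ = -0.0236 − 0.2771 = -0.3007 ⇒ -0.30
e^(−rT) = e^(−0.049·0.75) = 0.9639
N(−d₂) = N(0.30) = 0.6179;  N(−d₁) = N(0.02) = 0.5080
P = 510·0.9639·0.6179 − 470·0.5080 = 303.7528 − 238.7600 = 64.9928

64.99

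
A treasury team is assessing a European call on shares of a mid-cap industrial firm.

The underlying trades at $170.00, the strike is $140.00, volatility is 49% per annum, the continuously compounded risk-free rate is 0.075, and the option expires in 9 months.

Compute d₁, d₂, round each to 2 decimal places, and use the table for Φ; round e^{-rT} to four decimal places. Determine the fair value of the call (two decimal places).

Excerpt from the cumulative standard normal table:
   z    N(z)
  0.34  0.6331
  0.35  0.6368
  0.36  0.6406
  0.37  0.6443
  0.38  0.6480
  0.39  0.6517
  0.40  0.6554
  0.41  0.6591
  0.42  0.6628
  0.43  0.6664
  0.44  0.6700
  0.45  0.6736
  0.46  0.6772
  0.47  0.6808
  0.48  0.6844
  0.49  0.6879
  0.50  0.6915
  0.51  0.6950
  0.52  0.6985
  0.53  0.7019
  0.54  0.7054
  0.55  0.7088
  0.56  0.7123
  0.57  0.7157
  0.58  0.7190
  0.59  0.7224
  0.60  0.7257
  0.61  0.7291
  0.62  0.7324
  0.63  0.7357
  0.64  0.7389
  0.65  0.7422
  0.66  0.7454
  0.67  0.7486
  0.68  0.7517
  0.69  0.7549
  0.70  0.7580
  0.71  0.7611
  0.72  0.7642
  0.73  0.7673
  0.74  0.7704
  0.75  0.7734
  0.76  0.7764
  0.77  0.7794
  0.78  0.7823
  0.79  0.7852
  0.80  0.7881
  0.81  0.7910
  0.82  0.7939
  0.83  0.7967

$48.22

σ√T = 0.49·√0.75 = 0.4244
d₁ = [ln(170/140) + (0.075 + ½·0.49²)·0.75] / (σ√T) = (0.1942 + 0.1463) / 0.4244 = 0.8023 → 0.80
d₂ = 0.8023 − 0.4244 = 0.3779 → 0.38
exp(−rT) = exp(−0.075·0.75) = 0.9453
N(d₁) = N(0.80) = 0.7881;  N(d₂) = N(0.38) = 0.6480
C = 170·0.7881 − 140·0.9453·0.6480 = 133.9770 − 85.7576 = 48.2194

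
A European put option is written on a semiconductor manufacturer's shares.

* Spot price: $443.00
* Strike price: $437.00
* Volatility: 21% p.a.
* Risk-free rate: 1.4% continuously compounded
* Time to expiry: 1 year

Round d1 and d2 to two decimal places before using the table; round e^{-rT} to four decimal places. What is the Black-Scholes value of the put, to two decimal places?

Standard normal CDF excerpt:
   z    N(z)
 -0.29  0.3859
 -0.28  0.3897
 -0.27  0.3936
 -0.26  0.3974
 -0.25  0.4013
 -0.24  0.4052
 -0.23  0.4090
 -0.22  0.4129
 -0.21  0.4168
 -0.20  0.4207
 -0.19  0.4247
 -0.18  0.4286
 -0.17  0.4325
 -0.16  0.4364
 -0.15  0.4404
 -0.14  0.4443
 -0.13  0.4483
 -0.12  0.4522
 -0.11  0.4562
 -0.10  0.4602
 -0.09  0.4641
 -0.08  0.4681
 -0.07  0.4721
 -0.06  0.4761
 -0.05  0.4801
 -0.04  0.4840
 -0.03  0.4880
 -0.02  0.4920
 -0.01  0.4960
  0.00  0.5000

T = 1;  σ√T = 0.2100
d₁ = [ln(443/437) + (0.014 + 0.21²/2)·1] / 0.2100 = [0.0136 + 0.0360] / 0.2100 = 0.2366 ⇒ 0.24
d₂ = d₁ − σ√T = 0.2366 − 0.2100 = 0.0266 ⇒ 0.03
exp(−rT) = exp(−0.014·1) = 0.9861
N(−d₂) = N(-0.03) = 0.4880;  N(−d₁) = N(-0.24) = 0.4052
P = 437·0.9861·0.4880 − 443·0.4052 = 210.2917 − 179.5036 = 30.7881

$30.79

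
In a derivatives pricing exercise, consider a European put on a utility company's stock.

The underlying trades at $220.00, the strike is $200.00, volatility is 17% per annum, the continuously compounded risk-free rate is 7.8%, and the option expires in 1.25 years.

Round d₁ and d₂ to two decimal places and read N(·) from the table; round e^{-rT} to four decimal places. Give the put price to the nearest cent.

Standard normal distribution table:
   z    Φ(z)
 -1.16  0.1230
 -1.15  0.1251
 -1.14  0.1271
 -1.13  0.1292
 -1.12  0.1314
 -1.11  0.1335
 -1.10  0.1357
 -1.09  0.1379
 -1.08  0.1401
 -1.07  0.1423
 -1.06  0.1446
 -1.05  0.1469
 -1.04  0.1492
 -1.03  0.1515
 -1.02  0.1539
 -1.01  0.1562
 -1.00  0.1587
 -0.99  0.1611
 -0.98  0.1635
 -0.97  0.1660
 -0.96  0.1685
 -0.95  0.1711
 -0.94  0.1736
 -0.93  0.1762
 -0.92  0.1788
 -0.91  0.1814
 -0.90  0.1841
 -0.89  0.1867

T = 1.25;  σ√T = 0.1901
d₁ = [ln(220/200) + (0.078 + ½·0.17²)·1.25] / (σ√T) = (0.0953 + 0.1156) / 0.1901 = 1.1095 → 1.11
d₂ = 1.1095 − 0.1901 = 0.9194 → 0.92
e^(−rT) = e^(−0.078·1.25) = 0.9071
N(−d₂) = N(-0.92) = 0.1788;  N(−d₁) = N(-1.11) = 0.1335
P = 200·0.9071·0.1788 − 220·0.1335 = 32.4379 − 29.3700 = 3.0679

$3.07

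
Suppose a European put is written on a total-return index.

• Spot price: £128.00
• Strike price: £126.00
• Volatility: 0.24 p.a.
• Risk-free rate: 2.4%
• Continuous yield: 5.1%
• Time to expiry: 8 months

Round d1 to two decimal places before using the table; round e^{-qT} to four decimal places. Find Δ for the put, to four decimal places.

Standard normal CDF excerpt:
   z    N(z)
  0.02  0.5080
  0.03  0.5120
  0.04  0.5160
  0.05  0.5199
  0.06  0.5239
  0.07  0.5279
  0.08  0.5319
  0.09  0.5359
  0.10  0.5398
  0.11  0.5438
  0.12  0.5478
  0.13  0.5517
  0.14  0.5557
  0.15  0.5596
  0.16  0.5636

σ√T = 0.24·√0.6667 = 0.1960
ln(S/K) + (r − q + σ²/2)T = ln(128/126) + (0.024 − 0.051 + 0.24²/2)·0.6667 = 0.0157 + 0.0012 = 0.0169
d₁ = 0.0169 / 0.1960 = 0.0865 → 0.09
N(d₁) = N(0.09) = 0.5359
Δ_put = exp(−qT)·(N(d₁) − 1) = 0.9666·(0.5359 − 1) = -0.4486

-0.4486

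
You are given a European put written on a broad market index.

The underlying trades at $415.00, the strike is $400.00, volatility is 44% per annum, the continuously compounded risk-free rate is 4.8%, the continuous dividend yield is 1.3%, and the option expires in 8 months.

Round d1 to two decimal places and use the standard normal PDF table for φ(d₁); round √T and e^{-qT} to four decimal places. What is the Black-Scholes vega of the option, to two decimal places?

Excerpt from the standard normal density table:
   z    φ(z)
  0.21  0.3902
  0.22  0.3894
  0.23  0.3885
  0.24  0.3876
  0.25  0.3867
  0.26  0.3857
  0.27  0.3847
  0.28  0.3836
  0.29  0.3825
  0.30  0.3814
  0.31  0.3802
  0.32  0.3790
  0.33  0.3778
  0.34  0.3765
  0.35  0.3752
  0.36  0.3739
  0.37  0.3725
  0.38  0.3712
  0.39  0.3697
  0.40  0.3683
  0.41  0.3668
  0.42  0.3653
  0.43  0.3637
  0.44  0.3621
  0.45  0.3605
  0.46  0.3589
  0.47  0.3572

126.04

T = 0.6667;  σ√T = 0.3593
d₁ = [ln(415/400) + (0.048 − 0.013 + ½·0.44²)·0.6667] / (σ√T) = (0.0368 + 0.0879) / 0.3593 = 0.3470 which rounds to 0.35
√T = √0.6667 = 0.8165
φ(d₁) = φ(0.35) = 0.3752
exp(−qT) = exp(−0.013·0.6667) = 0.9914
vega = S·exp(−qT)·φ(d₁)·√T = 415·0.9914·0.3752·0.8165 = 126.0422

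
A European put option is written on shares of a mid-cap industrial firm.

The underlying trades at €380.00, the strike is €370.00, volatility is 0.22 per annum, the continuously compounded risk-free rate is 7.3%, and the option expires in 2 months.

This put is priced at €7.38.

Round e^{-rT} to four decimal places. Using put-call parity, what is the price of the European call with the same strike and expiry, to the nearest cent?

e^(−rT) = e^(−0.073·0.1667) = 0.9879
Put-call parity: C − P = S − K·e^(−rT) = 380 − 370·0.9879 = 380 − 365.5230 = 14.4770
C = P + (C − P) = 7.38 + (14.4770) = 21.8570

€21.86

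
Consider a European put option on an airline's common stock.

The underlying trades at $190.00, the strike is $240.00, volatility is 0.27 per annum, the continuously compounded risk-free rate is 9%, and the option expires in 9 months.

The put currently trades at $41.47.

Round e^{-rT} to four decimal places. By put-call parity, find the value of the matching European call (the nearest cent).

$7.14

e^(−rT) = e^(−0.09·0.75) = 0.9347
Put-call parity: C − P = S − K·e^(−rT) = 190 − 240·0.9347 = 190 − 224.3280 = -34.3280
C = P + (C − P) = 41.47 + (-34.3280) = 7.1420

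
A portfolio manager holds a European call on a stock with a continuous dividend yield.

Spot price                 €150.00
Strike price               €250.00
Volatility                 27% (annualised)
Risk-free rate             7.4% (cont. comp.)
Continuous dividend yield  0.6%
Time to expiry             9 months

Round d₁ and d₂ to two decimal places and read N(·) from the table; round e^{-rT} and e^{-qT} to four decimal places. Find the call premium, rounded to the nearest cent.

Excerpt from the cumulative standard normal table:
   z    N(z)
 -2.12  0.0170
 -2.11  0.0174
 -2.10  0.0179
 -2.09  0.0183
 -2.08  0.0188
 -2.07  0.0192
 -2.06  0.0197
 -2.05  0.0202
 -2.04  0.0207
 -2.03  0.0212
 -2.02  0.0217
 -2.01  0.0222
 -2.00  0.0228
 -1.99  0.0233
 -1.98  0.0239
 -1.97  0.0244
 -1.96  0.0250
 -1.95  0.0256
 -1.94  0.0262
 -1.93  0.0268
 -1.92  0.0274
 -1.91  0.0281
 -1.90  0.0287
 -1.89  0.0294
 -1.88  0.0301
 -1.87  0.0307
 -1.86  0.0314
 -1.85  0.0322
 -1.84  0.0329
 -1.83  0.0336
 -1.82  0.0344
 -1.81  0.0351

€0.36

σ√T = 0.27 × 0.8660 = 0.2338
d₁ = [ln(150/250) + (0.074 − 0.006 + 0.27²/2)·0.75] / 0.2338 = [-0.5108 + 0.0783] / 0.2338 = -1.8496 ≈ -1.85
d₂ = d₁ − σ√T = -1.8496 − 0.2338 = -2.0834 ≈ -2.08
exp(−qT) = exp(−0.006·0.75) = 0.9955;  exp(−rT) = exp(−0.074·0.75) = 0.9460
N(d₁) = N(-1.85) = 0.0322;  N(d₂) = N(-2.08) = 0.0188
C = 150·0.9955·0.0322 − 250·0.9460·0.0188 = 4.8083 − 4.4462 = 0.3621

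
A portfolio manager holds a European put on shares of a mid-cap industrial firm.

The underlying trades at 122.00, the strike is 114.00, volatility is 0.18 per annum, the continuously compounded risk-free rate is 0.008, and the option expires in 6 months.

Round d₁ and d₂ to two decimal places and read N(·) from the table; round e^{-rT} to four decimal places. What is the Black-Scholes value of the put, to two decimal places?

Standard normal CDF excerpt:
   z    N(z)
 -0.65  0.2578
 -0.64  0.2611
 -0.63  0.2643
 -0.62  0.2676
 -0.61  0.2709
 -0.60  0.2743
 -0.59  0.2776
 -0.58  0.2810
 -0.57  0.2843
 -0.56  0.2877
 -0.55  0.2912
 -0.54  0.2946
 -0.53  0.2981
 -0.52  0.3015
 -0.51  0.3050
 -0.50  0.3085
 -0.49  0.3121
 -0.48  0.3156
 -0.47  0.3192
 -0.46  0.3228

T = 0.5;  σ√T = 0.1273
d₁ = [ln(122/114) + (0.008 + 0.18²/2)·0.5] / 0.1273 = [0.0678 + 0.0121] / 0.1273 = 0.6279 → 0.63
d₂ = d₁ − σ√T = 0.6279 − 0.1273 = 0.5007 → 0.50
e^(−rT) = e^(−0.008·0.5) = 0.9960
N(−d₂) = N(-0.50) = 0.3085;  N(−d₁) = N(-0.63) = 0.2643
P = 114·0.9960·0.3085 − 122·0.2643 = 35.0283 − 32.2446 = 2.7837

2.78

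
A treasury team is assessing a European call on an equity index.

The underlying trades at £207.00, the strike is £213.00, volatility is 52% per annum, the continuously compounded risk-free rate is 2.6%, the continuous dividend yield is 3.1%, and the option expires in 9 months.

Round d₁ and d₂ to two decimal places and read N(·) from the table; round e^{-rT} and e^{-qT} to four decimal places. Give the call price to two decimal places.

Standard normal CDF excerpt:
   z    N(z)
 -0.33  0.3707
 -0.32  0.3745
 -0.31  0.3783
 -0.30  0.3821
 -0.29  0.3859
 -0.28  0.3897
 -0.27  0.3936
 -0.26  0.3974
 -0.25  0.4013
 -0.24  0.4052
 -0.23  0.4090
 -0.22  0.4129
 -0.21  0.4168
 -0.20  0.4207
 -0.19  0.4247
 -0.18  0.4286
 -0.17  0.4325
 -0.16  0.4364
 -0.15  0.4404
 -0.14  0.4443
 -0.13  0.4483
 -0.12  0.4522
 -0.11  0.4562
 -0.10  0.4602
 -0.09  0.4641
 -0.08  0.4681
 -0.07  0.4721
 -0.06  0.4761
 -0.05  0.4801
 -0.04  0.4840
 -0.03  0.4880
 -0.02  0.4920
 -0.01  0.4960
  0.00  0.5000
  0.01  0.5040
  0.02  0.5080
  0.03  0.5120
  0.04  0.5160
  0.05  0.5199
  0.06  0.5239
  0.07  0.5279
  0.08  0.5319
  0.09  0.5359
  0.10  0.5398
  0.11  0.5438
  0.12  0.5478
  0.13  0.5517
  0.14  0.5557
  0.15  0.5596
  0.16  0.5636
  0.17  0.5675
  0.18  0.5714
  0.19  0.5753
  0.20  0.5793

£33.36

T = 0.75;  σ√T = 0.4503
ln(S/K) + (r − q + σ²/2)T = ln(207/213) + (0.026 − 0.031 + 0.52²/2)·0.75 = -0.0286 + 0.0977 = 0.0691
d₁ = 0.0691 / 0.4503 = 0.1534 ≈ 0.15
d₂ = d₁ − σ√T = 0.1534 − 0.4503 = -0.2969 ≈ -0.30
exp(−qT) = exp(−0.031·0.75) = 0.9770;  exp(−rT) = exp(−0.026·0.75) = 0.9807
C = 207·0.9770·N(0.15) − 213·0.9807·N(-0.30) = 207·0.9770·0.5596 − 213·0.9807·0.3821 = 113.1729 − 79.8165 = 33.3564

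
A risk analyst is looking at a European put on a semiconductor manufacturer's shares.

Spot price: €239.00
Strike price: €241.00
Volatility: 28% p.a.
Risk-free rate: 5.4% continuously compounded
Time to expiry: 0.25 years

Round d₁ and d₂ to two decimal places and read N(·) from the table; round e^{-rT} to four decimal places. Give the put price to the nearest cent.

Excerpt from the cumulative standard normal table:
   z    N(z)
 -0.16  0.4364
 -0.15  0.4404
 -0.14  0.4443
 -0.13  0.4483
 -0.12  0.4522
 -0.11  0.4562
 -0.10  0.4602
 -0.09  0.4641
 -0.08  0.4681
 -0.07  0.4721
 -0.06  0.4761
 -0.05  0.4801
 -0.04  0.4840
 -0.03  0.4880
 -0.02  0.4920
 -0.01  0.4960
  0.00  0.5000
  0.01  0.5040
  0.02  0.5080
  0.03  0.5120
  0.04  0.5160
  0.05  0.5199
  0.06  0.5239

€12.71

σ√T = 0.28·√0.25 = 0.1400
ln(S/K) + (r + σ²/2)T = ln(239/241) + (0.054 + 0.28²/2)·0.25 = -0.0083 + 0.0233 = 0.0150
d₁ = 0.0150 / 0.1400 = 0.1069 ≈ 0.11
d₂ = d₁ − σ√T = 0.1069 − 0.1400 = -0.0331 ≈ -0.03
e^(−rT) = e^(−0.054·0.25) = 0.9866
N(−d₂) = N(0.03) = 0.5120;  N(−d₁) = N(-0.11) = 0.4562
P = 241·0.9866·0.5120 − 239·0.4562 = 121.7385 − 109.0318 = 12.7067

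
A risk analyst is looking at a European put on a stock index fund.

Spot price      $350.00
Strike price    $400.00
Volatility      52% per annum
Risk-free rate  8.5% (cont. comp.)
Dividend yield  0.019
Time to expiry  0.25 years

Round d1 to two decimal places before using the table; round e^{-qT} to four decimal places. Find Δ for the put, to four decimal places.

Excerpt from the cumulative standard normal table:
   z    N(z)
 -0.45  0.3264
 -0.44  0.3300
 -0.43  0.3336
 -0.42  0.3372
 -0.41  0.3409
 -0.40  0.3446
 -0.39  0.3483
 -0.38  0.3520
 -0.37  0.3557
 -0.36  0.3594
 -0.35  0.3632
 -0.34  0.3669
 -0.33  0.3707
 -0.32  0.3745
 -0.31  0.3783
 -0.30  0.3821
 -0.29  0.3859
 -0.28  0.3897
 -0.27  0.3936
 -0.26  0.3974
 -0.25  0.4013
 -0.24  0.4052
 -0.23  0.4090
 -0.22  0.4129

σ√T = 0.52 × 0.5000 = 0.2600
d₁ = [ln(350/400) + (0.085 − 0.019 + 0.52²/2)·0.25] / 0.2600 = [-0.1335 + 0.0503] / 0.2600 = -0.3201 ≈ -0.32
N(d₁) = N(-0.32) = 0.3745
Δ_put = e^(−qT)·(N(d₁) − 1) = 0.9953·(0.3745 − 1) = -0.6226

-0.6226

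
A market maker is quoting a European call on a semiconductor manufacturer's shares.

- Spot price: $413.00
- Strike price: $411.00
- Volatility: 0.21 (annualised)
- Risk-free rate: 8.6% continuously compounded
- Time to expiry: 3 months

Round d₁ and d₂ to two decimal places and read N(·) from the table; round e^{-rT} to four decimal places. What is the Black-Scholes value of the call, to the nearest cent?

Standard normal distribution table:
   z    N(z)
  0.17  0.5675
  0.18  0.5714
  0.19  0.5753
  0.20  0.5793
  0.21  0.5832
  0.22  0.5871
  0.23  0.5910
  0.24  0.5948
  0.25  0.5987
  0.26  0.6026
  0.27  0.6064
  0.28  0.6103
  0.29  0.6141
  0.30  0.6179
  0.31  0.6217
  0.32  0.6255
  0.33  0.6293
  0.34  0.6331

σ√T = 0.21·√0.25 = 0.1050
ln(S/K) + (r + σ²/2)T = ln(413/411) + (0.086 + 0.21²/2)·0.25 = 0.0049 + 0.0270 = 0.0319
d₁ = 0.0319 / 0.1050 = 0.3035 → 0.30
d₂ = d₁ − σ√T = 0.3035 − 0.1050 = 0.1985 → 0.20
exp(−rT) = exp(−0.086·0.25) = 0.9787
N(d₁) = N(0.30) = 0.6179;  N(d₂) = N(0.20) = 0.5793
C = 413·0.6179 − 411·0.9787·0.5793 = 255.1927 − 233.0209 = 22.1718

$22.17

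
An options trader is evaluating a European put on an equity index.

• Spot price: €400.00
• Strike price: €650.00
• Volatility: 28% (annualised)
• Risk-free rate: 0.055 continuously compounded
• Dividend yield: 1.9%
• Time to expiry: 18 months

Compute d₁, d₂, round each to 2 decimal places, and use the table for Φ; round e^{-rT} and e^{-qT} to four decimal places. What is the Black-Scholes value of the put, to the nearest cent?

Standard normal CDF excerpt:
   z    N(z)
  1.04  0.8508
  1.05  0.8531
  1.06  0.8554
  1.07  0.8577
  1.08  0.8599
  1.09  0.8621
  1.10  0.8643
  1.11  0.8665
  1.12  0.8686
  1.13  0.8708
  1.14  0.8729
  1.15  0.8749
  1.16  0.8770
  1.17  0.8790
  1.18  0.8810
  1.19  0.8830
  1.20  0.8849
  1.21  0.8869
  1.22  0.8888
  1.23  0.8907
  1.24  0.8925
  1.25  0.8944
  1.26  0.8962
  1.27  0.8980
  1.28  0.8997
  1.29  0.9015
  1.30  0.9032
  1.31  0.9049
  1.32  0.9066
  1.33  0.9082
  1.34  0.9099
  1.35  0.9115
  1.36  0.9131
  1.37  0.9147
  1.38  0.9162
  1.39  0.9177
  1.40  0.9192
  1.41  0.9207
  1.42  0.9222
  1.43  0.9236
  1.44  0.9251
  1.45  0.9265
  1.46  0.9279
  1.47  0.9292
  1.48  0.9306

€217.64

T = 1.5;  σ√T = 0.3429
d₁ = [ln(400/650) + (0.055 − 0.019 + 0.28²/2)·1.5] / 0.3429 = [-0.4855 + 0.1128] / 0.3429 = -1.0868 → -1.09
d₂ = d₁ − σ√T = -1.0868 − 0.3429 = -1.4298 → -1.43
exp(−qT) = exp(−0.019·1.5) = 0.9719;  exp(−rT) = exp(−0.055·1.5) = 0.9208
P = 650·0.9208·N(1.43) − 400·0.9719·N(1.09) = 650·0.9208·0.9236 − 400·0.9719·0.8621 = 552.7931 − 335.1500 = 217.6431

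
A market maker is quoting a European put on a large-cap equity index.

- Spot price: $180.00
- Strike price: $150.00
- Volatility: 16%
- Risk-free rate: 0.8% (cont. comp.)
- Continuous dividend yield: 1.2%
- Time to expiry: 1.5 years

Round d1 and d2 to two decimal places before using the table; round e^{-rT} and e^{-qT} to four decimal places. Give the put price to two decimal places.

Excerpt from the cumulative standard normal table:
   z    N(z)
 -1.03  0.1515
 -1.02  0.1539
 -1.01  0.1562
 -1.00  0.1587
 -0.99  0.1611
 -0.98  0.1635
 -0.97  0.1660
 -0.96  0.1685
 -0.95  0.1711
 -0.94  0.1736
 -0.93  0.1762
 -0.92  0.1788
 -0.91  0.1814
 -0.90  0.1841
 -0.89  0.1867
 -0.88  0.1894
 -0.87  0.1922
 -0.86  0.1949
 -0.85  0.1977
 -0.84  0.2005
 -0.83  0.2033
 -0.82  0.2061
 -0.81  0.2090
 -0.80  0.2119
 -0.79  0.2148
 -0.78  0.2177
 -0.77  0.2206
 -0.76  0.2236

$3.35

σ√T = 0.16·√1.5 = 0.1960
d₁ = [ln(180/150) + (0.008 − 0.012 + ½·0.16²)·1.5] / (σ√T) = (0.1823 + 0.0132) / 0.1960 = 0.9978 ⇒ 1.00
d₂ = 0.9978 − 0.1960 = 0.8018 ⇒ 0.80
e^(−qT) = e^(−0.012·1.5) = 0.9822;  e^(−rT) = e^(−0.008·1.5) = 0.9881
N(−d₂) = N(-0.80) = 0.2119;  N(−d₁) = N(-1.00) = 0.1587
P = 150·0.9881·0.2119 − 180·0.9822·0.1587 = 31.4068 − 28.0575 = 3.3492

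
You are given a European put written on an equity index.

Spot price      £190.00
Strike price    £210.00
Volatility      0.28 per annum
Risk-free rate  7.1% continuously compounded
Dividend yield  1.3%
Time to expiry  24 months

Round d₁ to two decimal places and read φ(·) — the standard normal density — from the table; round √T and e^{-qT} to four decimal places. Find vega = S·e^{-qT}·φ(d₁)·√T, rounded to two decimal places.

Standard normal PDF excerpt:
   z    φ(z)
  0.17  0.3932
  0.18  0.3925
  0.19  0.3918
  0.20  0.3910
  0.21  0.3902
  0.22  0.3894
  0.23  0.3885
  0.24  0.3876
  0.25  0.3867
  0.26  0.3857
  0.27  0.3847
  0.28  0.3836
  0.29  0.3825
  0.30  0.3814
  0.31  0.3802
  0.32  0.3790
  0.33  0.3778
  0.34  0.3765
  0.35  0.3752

101.47

T = 2;  σ√T = 0.3960
d₁ = [ln(190/210) + (0.071 − 0.013 + ½·0.28²)·2] / (σ√T) = (-0.1001 + 0.1944) / 0.3960 = 0.2382 → 0.24
√T = √2 = 1.4142
φ(d₁) = φ(0.24) = 0.3876
e^(−qT) = e^(−0.013·2) = 0.9743
vega = S·e^(−qT)·φ(d₁)·√T = 190·0.9743·0.3876·1.4142 = 101.4708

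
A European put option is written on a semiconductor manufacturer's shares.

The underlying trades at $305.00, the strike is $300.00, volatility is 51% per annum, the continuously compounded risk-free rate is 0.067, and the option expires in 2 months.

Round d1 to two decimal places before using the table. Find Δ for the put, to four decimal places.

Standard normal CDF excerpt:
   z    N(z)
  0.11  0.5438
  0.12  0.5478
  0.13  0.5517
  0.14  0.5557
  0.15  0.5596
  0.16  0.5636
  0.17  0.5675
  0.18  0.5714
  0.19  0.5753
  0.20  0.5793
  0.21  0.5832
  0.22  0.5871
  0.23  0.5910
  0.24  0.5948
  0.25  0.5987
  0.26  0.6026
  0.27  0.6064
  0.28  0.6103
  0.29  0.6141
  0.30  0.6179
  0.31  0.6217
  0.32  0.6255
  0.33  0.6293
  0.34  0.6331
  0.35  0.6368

-0.4052

σ√T = 0.51 × 0.4082 = 0.2082
ln(S/K) + (r + σ²/2)T = ln(305/300) + (0.067 + 0.51²/2)·0.1667 = 0.0165 + 0.0328 = 0.0494
d₁ = 0.0494 / 0.2082 = 0.2371 ⇒ 0.24
N(d₁) = N(0.24) = 0.5948
Δ_put = N(d₁) − 1 = 0.5948 − 1 = -0.4052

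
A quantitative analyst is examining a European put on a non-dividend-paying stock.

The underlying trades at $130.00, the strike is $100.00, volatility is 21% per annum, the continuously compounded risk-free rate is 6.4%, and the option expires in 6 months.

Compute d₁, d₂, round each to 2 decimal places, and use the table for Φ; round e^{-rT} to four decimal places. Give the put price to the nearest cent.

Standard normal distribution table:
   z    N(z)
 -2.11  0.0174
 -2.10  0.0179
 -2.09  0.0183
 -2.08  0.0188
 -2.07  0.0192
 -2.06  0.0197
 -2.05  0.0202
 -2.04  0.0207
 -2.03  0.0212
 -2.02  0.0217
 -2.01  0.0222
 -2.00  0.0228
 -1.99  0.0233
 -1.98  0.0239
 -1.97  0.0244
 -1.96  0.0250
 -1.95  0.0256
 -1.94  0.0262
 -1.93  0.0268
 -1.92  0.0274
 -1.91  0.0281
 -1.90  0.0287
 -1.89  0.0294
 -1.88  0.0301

T = 0.5;  σ√T = 0.1485
d₁ = [ln(130/100) + (0.064 + ½·0.21²)·0.5] / (σ√T) = (0.2624 + 0.0430) / 0.1485 = 2.0566 ⇒ 2.06
d₂ = 2.0566 − 0.1485 = 1.9081 ⇒ 1.91
e^(−rT) = e^(−0.064·0.5) = 0.9685
N(−d₂) = N(-1.91) = 0.0281;  N(−d₁) = N(-2.06) = 0.0197
P = 100·0.9685·0.0281 − 130·0.0197 = 2.7215 − 2.5610 = 0.1605

$0.16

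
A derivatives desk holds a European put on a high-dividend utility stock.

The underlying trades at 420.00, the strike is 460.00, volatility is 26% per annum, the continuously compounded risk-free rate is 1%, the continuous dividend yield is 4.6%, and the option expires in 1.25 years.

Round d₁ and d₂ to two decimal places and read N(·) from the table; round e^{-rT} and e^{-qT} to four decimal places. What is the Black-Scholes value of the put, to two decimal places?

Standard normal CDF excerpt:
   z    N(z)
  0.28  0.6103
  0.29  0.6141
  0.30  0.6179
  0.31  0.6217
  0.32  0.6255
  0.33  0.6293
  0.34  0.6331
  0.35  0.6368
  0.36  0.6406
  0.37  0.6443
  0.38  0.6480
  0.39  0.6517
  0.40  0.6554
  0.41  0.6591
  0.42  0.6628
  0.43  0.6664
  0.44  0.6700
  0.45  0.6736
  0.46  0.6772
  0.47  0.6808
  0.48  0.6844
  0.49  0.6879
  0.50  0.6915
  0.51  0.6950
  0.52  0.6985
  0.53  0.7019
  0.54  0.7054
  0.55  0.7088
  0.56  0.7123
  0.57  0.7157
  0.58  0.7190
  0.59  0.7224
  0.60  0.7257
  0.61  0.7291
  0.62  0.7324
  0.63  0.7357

σ√T = 0.26·√1.25 = 0.2907
d₁ = [ln(420/460) + (0.01 − 0.046 + 0.26²/2)·1.25] / 0.2907 = [-0.0910 − 0.0027] / 0.2907 = -0.3224 → -0.32
d₂ = d₁ − σ√T = -0.3224 − 0.2907 = -0.6131 → -0.61
e^(−qT) = e^(−0.046·1.25) = 0.9441;  e^(−rT) = e^(−0.01·1.25) = 0.9876
N(−d₂) = N(0.61) = 0.7291;  N(−d₁) = N(0.32) = 0.6255
P = 460·0.9876·0.7291 − 420·0.9441·0.6255 = 331.2272 − 248.0245 = 83.2027

83.20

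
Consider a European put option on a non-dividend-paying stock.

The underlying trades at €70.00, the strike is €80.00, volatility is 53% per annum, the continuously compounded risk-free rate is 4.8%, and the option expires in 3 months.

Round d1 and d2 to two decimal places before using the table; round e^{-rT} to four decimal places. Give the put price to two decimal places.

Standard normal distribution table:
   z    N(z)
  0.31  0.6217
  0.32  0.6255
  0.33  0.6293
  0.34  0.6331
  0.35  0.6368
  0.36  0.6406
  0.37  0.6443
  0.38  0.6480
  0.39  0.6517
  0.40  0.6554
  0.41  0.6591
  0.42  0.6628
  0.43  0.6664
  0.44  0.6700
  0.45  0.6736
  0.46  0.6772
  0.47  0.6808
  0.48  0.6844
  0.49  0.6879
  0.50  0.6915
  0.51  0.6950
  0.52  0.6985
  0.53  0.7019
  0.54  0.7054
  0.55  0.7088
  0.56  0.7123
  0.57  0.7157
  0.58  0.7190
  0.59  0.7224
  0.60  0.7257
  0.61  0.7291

σ√T = 0.53 × 0.5000 = 0.2650
d₁ = [ln(70/80) + (0.048 + 0.53²/2)·0.25] / 0.2650 = [-0.1335 + 0.0471] / 0.2650 = -0.3261 → -0.33
d₂ = d₁ − σ√T = -0.3261 − 0.2650 = -0.5911 → -0.59
exp(−rT) = exp(−0.048·0.25) = 0.9881
P = 80·0.9881·N(0.59) − 70·N(0.33) = 80·0.9881·0.7224 − 70·0.6293 = 57.1043 − 44.0510 = 13.0533

€13.05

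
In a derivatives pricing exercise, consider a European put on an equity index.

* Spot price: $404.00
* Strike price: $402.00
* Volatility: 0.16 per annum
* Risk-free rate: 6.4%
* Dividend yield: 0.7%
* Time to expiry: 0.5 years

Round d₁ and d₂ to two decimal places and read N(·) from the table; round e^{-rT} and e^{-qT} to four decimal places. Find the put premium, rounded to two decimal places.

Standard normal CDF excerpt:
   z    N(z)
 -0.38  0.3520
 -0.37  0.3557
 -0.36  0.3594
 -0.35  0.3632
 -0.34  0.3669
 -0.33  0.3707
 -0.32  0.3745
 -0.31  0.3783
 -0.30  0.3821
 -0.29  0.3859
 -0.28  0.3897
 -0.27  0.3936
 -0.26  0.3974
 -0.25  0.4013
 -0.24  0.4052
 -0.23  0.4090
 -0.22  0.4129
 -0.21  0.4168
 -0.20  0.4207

σ√T = 0.16·√0.5 = 0.1131
ln(S/K) + (r − q + σ²/2)T = ln(404/402) + (0.064 − 0.007 + 0.16²/2)·0.5 = 0.0050 + 0.0349 = 0.0399
d₁ = 0.0399 / 0.1131 = 0.3523 which rounds to 0.35
d₂ = d₁ − σ√T = 0.3523 − 0.1131 = 0.2392 which rounds to 0.24
e^(−qT) = e^(−0.007·0.5) = 0.9965;  e^(−rT) = e^(−0.064·0.5) = 0.9685
P = 402·0.9685·N(-0.24) − 404·0.9965·N(-0.35) = 402·0.9685·0.4052 − 404·0.9965·0.3632 = 157.7594 − 146.2192 = 11.5401

$11.54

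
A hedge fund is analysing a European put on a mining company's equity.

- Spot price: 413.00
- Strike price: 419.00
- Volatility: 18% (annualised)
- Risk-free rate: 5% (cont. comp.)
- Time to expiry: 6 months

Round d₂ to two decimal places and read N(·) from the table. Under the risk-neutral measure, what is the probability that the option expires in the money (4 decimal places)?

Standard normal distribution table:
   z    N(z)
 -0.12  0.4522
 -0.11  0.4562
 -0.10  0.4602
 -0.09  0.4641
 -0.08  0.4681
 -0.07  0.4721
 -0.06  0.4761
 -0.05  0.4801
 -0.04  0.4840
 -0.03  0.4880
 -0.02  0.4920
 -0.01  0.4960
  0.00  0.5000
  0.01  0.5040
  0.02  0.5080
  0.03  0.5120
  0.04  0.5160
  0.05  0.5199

0.4920

T = 0.5;  σ√T = 0.1273
ln(S/K) + (r + σ²/2)T = ln(413/419) + (0.05 + 0.18²/2)·0.5 = -0.0144 + 0.0331 = 0.0187
d₁ = 0.0187 / 0.1273 = 0.1467 ≈ 0.15
d₂ = d₁ − σ√T = 0.1467 − 0.1273 = 0.0195 ≈ 0.02
Pr(exercise) under Q = N(−d₂) = N(-0.02) = 0.4920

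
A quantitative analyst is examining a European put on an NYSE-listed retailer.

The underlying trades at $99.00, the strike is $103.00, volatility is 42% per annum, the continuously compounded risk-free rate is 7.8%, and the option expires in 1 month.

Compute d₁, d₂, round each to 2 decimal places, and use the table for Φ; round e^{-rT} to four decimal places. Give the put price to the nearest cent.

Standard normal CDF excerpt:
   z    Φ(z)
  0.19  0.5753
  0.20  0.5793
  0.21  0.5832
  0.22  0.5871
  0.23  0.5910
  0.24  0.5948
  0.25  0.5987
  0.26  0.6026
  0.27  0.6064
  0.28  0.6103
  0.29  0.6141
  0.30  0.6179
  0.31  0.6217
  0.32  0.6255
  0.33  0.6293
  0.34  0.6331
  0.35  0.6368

$6.66

σ√T = 0.42·√0.08333 = 0.1212
ln(S/K) + (r + σ²/2)T = ln(99/103) + (0.078 + 0.42²/2)·0.08333 = -0.0396 + 0.0138 = -0.0258
d₁ = -0.0258 / 0.1212 = -0.2125 ⇒ -0.21
d₂ = d₁ − σ√T = -0.2125 − 0.1212 = -0.3337 ⇒ -0.33
e^(−rT) = e^(−0.078·0.08333) = 0.9935
P = 103·0.9935·N(0.33) − 99·N(0.21) = 103·0.9935·0.6293 − 99·0.5832 = 64.3966 − 57.7368 = 6.6598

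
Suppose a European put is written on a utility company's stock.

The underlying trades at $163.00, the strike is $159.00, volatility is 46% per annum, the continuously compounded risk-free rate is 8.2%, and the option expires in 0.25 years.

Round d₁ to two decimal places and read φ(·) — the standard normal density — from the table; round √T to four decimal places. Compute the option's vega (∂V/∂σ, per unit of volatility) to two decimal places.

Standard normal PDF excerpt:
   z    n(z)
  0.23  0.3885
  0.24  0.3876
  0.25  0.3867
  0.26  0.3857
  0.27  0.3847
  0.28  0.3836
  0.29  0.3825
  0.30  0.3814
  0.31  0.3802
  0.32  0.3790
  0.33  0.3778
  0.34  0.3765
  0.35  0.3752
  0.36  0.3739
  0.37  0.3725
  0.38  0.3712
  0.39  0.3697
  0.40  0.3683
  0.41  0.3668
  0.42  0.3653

T = 0.25;  σ√T = 0.2300
d₁ = [ln(163/159) + (0.082 + ½·0.46²)·0.25] / (σ√T) = (0.0248 + 0.0470) / 0.2300 = 0.3122 ≈ 0.31
√T = √0.25 = 0.5000
φ(d₁) = φ(0.31) = 0.3802
vega = S·φ(d₁)·√T = 163·0.3802·0.5000 = 30.9863
(Call and put vega coincide under Black-Scholes.)

30.99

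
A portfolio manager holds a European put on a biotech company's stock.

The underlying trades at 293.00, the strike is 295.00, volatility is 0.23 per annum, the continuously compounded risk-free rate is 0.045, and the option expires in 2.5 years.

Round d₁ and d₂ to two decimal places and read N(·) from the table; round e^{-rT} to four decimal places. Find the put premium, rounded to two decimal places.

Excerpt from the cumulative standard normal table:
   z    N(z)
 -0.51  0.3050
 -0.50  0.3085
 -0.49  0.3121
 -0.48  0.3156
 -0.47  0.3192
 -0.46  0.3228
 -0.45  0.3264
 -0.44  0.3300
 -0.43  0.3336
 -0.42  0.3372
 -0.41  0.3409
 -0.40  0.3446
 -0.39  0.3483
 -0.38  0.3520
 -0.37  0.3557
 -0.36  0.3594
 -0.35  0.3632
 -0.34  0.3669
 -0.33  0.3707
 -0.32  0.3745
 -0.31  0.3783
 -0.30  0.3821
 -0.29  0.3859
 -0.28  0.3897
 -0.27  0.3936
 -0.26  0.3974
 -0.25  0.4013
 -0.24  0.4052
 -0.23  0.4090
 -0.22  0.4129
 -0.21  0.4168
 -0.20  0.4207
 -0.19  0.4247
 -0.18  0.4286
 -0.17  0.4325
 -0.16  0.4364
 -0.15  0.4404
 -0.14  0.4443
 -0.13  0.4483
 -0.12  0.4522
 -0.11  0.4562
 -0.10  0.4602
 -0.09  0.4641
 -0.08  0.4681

26.73

T = 2.5;  σ√T = 0.3637
ln(S/K) + (r + σ²/2)T = ln(293/295) + (0.045 + 0.23²/2)·2.5 = -0.0068 + 0.1786 = 0.1718
d₁ = 0.1718 / 0.3637 = 0.4725 ≈ 0.47
d₂ = d₁ − σ√T = 0.4725 − 0.3637 = 0.1088 ≈ 0.11
exp(−rT) = exp(−0.045·2.5) = 0.8936
P = 295·0.8936·N(-0.11) − 293·N(-0.47) = 295·0.8936·0.4562 − 293·0.3192 = 120.2598 − 93.5256 = 26.7342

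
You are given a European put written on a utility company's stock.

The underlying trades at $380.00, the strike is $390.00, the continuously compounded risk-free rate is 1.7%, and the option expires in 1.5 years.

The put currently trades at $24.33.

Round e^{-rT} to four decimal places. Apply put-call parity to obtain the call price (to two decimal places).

exp(−rT) = exp(−0.017·1.5) = 0.9748
Put-call parity: C − P = S − K·e^(−rT) = 380 − 390·0.9748 = 380 − 380.1720 = -0.1720
C = P + (C − P) = 24.33 + (-0.1720) = 24.1580

$24.16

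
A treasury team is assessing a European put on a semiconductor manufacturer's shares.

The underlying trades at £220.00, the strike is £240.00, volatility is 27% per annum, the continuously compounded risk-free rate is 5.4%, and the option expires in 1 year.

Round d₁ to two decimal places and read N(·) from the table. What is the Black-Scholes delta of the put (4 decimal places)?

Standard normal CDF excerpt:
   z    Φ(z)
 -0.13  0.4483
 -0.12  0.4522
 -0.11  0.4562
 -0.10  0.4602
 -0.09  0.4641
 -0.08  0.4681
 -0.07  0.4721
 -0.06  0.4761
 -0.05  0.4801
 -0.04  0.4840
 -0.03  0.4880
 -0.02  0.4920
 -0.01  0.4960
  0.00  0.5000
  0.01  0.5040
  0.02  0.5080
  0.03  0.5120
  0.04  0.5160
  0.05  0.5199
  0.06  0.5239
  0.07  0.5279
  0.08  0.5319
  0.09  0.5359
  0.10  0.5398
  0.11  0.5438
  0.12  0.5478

-0.4960

T = 1;  σ√T = 0.2700
d₁ = [ln(220/240) + (0.054 + 0.27²/2)·1] / 0.2700 = [-0.0870 + 0.0905] / 0.2700 = 0.0127 ≈ 0.01
N(d₁) = N(0.01) = 0.5040
Δ_put = N(d₁) − 1 = 0.5040 − 1 = -0.4960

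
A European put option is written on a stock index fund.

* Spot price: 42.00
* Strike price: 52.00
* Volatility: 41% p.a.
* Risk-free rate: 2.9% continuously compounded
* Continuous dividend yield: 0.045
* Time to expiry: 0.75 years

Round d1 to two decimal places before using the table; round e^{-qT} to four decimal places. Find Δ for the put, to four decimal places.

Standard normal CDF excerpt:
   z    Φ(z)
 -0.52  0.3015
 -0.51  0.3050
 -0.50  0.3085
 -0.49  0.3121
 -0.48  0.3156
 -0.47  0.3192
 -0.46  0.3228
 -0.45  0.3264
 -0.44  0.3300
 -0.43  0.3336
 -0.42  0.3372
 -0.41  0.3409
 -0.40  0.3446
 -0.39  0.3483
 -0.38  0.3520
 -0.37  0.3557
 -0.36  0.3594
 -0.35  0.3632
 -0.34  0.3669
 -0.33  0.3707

T = 0.75;  σ√T = 0.3551
d₁ = [ln(42/52) + (0.029 − 0.045 + ½·0.41²)·0.75] / (σ√T) = (-0.2136 + 0.0510) / 0.3551 = -0.4578 which rounds to -0.46
N(d₁) = N(-0.46) = 0.3228
Δ_put = e^(−qT)·(N(d₁) − 1) = 0.9668·(0.3228 − 1) = -0.6547

-0.6547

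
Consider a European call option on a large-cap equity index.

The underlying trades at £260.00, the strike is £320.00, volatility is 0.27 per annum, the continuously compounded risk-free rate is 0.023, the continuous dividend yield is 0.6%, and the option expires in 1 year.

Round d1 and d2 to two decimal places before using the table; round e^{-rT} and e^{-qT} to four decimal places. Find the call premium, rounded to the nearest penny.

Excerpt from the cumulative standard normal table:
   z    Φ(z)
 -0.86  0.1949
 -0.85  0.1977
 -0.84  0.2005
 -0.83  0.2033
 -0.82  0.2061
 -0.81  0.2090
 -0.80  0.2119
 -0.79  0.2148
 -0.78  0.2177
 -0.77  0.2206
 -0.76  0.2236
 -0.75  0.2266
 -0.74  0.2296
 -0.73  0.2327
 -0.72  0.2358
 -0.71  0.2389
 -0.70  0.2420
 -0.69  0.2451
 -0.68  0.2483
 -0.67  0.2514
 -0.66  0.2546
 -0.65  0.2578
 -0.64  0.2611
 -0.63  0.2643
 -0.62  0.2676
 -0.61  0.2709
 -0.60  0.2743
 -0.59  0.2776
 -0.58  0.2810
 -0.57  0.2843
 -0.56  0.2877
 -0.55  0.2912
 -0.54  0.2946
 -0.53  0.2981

£10.77

T = 1;  σ√T = 0.2700
d₁ = [ln(260/320) + (0.023 − 0.006 + ½·0.27²)·1] / (σ√T) = (-0.2076 + 0.0535) / 0.2700 = -0.5711 → -0.57
d₂ = -0.5711 − 0.2700 = -0.8411 → -0.84
e^(−qT) = e^(−0.006·1) = 0.9940;  e^(−rT) = e^(−0.023·1) = 0.9773
N(d₁) = N(-0.57) = 0.2843;  N(d₂) = N(-0.84) = 0.2005
C = 260·0.9940·0.2843 − 320·0.9773·0.2005 = 73.4745 − 62.7036 = 10.7709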